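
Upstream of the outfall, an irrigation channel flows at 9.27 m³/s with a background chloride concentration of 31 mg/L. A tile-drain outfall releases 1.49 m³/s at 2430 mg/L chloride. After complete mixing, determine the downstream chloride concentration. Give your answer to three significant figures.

363 mg/L

Conservation of mass: C = (9.270·31.00 + 1.490·2430) / 10.76 = 3908/10.76 = 363.2 mg/L.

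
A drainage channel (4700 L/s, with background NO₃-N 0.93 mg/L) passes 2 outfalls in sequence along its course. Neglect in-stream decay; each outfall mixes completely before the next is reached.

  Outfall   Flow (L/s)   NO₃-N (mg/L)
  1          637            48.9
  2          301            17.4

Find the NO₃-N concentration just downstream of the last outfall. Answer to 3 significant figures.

7.23 mg/L

After outfall 1: Q = 4700 + 637.0 = 5337 L/s; C = (4700·0.9300 + 637.0·48.90)/5337 = 6.655 mg/L.
After outfall 2: Q = 5337 + 301.0 = 5638 L/s; C = (5337·6.655 + 301.0·17.40)/5638 = 7.229 mg/L.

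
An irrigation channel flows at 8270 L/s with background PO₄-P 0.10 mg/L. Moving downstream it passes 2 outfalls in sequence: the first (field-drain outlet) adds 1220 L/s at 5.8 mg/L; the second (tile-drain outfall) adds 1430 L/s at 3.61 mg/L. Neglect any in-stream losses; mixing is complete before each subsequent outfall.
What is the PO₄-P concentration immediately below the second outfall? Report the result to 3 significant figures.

After outfall 1: Q = 8270 + 1220 = 9490 L/s; C = (8270·0.1000 + 1220·5.800)/9490 = 0.8328 mg/L.
After outfall 2: Q = 9490 + 1430 = 10920 L/s; C = (9490·0.8328 + 1430·3.610)/10920 = 1.196 mg/L.

1.20 mg/L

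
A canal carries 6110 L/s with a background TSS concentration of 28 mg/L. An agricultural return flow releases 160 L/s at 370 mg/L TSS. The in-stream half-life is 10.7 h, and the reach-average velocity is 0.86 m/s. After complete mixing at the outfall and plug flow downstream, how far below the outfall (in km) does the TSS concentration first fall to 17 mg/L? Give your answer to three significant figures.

Conservation of mass: C = (6110·28.00 + 160.0·370.0) / 6270 = 230300/6270 = 36.73 mg/L.
Half-life 10.7 h → k = ln 2 / 10.7 = 0.06478 h⁻¹ = 1.555 d⁻¹.
Set 36.73·exp(−k·t) = 17 → t = ln(36.73/17)/k = 42810 s = 11.89 h.
Distance = v·t = 0.86·42810 = 36810 m = 36.81 km.

36.8 km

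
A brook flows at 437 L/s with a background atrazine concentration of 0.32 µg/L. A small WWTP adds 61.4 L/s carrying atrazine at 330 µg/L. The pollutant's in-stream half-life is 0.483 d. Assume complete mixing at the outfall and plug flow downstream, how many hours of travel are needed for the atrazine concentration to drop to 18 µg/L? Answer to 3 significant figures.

Mass balance: C = (437.0·0.3200 + 61.40·330.0) / 498.4 = 20400/498.4 = 40.93 µg/L.
Half-life 0.483 d → k = ln 2 / 0.483 = 1.435 d⁻¹.
40.93·exp(−k·t) = 18 → t = ln(40.93/18)/k = 49470 s = 13.74 h.

13.7 h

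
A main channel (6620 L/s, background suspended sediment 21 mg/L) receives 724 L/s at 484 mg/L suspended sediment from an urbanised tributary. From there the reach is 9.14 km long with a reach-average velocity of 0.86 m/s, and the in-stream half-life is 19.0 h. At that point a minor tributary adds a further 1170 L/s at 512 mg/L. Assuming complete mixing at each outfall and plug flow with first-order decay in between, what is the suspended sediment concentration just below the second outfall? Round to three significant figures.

Conservation of mass: C = (6620·21.00 + 724.0·484.0) / 7344 = 489400/7344 = 66.64 mg/L; combined flow 7344 L/s.
Travel time t = 9.14·1000 / 0.86 = 10630 s = 2.952 h.
Half-life 19.0 h → k = ln 2 / 19.0 = 0.03648 h⁻¹ = 0.8756 d⁻¹.
Decay over the reach: 66.64·exp(−kt) = 66.64·0.8979 = 59.84 mg/L.
At the second outfall, C = (7344·59.84 + 1170·512.0) / (7344 + 1170) = 122.0 mg/L.

122 mg/L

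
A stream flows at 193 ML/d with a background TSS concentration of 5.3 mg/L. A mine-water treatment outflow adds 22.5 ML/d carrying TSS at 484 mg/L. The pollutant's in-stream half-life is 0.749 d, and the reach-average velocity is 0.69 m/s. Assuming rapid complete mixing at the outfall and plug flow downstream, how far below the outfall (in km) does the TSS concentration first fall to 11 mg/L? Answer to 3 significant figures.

104 km

Mass balance: C = (193.0·5.300 + 22.50·484.0) / 215.5 = 11910/215.5 = 55.28 mg/L.
Half-life 0.749 d → k = ln 2 / 0.749 = 0.9254 d⁻¹.
Set 55.28·exp(−k·t) = 11 → t = ln(55.28/11)/k = 150700 s = 41.87 h.
Distance = v·t = 0.69·150700 = 104000 m = 104.0 km.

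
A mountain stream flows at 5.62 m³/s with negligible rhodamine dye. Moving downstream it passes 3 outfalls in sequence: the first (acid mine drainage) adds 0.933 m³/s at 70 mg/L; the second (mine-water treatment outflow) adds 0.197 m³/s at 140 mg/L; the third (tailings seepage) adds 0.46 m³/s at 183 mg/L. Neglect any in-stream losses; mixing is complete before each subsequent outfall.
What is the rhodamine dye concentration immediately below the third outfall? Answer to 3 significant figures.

24.6 mg/L

Below outfall 1: Q → 6.553 m³/s, C = (5.620·0 + 0.9330·70.00)/6.553 = 9.966 mg/L.
Below outfall 2: Q → 6.750 m³/s, C = (6.553·9.966 + 0.1970·140.0)/6.750 = 13.76 mg/L.
Below outfall 3: Q → 7.210 m³/s, C = (6.750·13.76 + 0.4600·183.0)/7.210 = 24.56 mg/L.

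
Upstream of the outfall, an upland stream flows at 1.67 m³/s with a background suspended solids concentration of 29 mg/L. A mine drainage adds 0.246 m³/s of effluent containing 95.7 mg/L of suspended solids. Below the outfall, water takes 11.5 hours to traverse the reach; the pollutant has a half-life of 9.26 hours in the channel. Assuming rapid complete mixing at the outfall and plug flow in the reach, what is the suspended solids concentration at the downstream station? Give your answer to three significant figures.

After mixing, C = (1.670·29.00 + 0.2460·95.70) / 1.916 = 71.97/1.916 = 37.56 mg/L.
Half-life 9.26 h → k = ln 2 / 9.26 = 0.07485 h⁻¹ = 1.796 d⁻¹.
After decay, C = 37.56 × e^(−kt) = 37.56 × 0.4228 = 15.88 mg/L.

15.9 mg/L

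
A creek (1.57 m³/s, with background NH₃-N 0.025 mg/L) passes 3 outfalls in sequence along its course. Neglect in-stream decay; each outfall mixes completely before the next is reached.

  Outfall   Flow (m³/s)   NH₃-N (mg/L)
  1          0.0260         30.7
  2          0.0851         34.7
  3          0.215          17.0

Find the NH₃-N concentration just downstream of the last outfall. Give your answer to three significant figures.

3.93 mg/L

After outfall 1: Q = 1.570 + 0.02600 = 1.596 m³/s; C = (1.570·0.02500 + 0.02600·30.70)/1.596 = 0.5247 mg/L.
After outfall 2: Q = 1.596 + 0.08510 = 1.681 m³/s; C = (1.596·0.5247 + 0.08510·34.70)/1.681 = 2.255 mg/L.
After outfall 3: Q = 1.681 + 0.2150 = 1.896 m³/s; C = (1.681·2.255 + 0.2150·17.00)/1.896 = 3.927 mg/L.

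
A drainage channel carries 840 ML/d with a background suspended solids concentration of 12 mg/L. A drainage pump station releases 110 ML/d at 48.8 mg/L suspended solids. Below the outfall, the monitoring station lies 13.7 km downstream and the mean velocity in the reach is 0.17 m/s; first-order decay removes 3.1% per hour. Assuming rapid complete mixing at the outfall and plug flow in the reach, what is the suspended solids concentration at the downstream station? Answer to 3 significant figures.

8.04 mg/L

Mixed concentration C = ΣQC/ΣQ = (840.0·12.00 + 110.0·48.80) / 950.0 = 15450/950.0 = 16.26 mg/L.
Travel time t = 13.7·1000 / 0.17 = 80590 s = 22.39 h.
3.1%/h lost → k = −ln(1 − 0.031) = 0.03149 h⁻¹.
Applying C = C₀e^(−kt): 16.26 × 0.4941 = 8.035 mg/L.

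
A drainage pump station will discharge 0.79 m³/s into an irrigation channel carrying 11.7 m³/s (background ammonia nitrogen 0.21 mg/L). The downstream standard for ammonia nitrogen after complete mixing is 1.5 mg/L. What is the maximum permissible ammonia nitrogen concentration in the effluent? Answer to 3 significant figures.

At the limit, (Qr·Cr + Qe·Cₑ)/(Qr + Qe) = 1.5:
Cₑ = (12.49·1.5 − 11.70·0.2100) / 0.7900 = 20.61 mg/L.

20.6 mg/L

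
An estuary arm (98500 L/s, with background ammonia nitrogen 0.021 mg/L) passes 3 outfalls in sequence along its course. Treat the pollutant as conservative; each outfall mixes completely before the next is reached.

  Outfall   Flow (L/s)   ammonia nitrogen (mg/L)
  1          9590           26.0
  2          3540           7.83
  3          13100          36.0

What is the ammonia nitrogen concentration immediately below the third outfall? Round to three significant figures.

6.02 mg/L

After outfall 1: Q = 98500 + 9590 = 108100 L/s; C = (98500·0.02100 + 9590·26.00)/108100 = 2.326 mg/L.
After outfall 2: Q = 108100 + 3540 = 111600 L/s; C = (108100·2.326 + 3540·7.830)/111600 = 2.500 mg/L.
After outfall 3: Q = 111600 + 13100 = 124700 L/s; C = (111600·2.500 + 13100·36.00)/124700 = 6.019 mg/L.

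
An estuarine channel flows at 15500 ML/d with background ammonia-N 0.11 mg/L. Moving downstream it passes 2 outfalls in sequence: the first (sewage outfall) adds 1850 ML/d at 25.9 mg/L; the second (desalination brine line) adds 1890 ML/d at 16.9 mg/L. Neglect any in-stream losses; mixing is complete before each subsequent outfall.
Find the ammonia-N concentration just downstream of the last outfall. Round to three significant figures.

Below outfall 1: Q → 17350 ML/d, C = (15500·0.1100 + 1850·25.90)/17350 = 2.860 mg/L.
Below outfall 2: Q → 19240 ML/d, C = (17350·2.860 + 1890·16.90)/19240 = 4.239 mg/L.

4.24 mg/L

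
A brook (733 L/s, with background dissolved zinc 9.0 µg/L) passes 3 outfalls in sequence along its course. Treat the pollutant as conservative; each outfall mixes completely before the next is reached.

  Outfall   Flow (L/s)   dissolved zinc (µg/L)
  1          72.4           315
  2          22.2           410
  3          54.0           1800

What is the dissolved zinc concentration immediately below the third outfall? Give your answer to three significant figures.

After outfall 1: Q = 733.0 + 72.40 = 805.4 L/s; C = (733.0·9.000 + 72.40·315.0)/805.4 = 36.51 µg/L.
After outfall 2: Q = 805.4 + 22.20 = 827.6 L/s; C = (805.4·36.51 + 22.20·410.0)/827.6 = 46.53 µg/L.
After outfall 3: Q = 827.6 + 54.00 = 881.6 L/s; C = (827.6·46.53 + 54.00·1800)/881.6 = 153.9 µg/L.

154 µg/L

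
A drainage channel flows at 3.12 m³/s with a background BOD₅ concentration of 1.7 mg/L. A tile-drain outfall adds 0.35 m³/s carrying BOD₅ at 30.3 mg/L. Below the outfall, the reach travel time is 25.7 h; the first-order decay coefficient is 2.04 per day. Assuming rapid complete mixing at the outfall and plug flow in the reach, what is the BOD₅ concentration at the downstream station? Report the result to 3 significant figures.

0.516 mg/L

Mixed concentration C = ΣQC/ΣQ = (3.120·1.700 + 0.3500·30.30) / 3.470 = 15.91/3.470 = 4.585 mg/L.
Applying C = C₀e^(−kt): 4.585 × 0.1125 = 0.5159 mg/L.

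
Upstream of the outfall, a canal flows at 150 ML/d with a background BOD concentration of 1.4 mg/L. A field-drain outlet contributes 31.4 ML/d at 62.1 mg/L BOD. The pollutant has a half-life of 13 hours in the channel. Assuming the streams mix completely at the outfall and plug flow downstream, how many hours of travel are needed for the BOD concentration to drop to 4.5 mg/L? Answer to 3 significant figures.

18.2 h

Mixed concentration C = ΣQC/ΣQ = (150.0·1.400 + 31.40·62.10) / 181.4 = 2160/181.4 = 11.91 mg/L.
Half-life 13 h → k = ln 2 / 13 = 0.05332 h⁻¹ = 1.280 d⁻¹.
11.91·exp(−k·t) = 4.5 → t = ln(11.91/4.5)/k = 65700 s = 18.25 h.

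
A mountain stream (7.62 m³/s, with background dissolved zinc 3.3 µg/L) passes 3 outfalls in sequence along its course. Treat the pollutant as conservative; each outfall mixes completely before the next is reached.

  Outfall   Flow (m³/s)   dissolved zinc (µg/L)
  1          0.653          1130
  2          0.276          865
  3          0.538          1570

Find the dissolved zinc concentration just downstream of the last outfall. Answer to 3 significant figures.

203 µg/L

After outfall 1: Q = 7.620 + 0.6530 = 8.273 m³/s; C = (7.620·3.300 + 0.6530·1130)/8.273 = 92.23 µg/L.
After outfall 2: Q = 8.273 + 0.2760 = 8.549 m³/s; C = (8.273·92.23 + 0.2760·865.0)/8.549 = 117.2 µg/L.
After outfall 3: Q = 8.549 + 0.5380 = 9.087 m³/s; C = (8.549·117.2 + 0.5380·1570)/9.087 = 203.2 µg/L.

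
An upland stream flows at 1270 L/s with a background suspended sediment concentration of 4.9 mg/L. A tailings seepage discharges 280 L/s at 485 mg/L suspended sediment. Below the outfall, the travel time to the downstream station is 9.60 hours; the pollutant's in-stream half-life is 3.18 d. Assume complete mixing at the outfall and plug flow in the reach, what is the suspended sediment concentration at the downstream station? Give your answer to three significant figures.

84.0 mg/L

Mixed concentration C = ΣQC/ΣQ = (1270·4.900 + 280.0·485.0) / 1550 = 142000/1550 = 91.63 mg/L.
Half-life 3.18 d → k = ln 2 / 3.18 = 0.2180 d⁻¹.
Decay over the reach: 91.63·exp(−kt) = 91.63·0.9165 = 83.98 mg/L.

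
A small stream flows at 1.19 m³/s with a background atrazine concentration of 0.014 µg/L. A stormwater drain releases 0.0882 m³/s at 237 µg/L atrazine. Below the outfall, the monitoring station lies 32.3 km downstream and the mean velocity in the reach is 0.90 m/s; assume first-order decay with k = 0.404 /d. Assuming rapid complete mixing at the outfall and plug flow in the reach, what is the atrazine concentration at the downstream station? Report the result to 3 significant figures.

13.8 µg/L

After mixing, C = (1.190·0.01400 + 0.08820·237.0) / 1.278 = 20.92/1.278 = 16.37 µg/L.
Travel time t = 32.3·1000 / 0.90 = 35890 s = 9.969 h.
Applying C = C₀e^(−kt): 16.37 × 0.8455 = 13.84 µg/L.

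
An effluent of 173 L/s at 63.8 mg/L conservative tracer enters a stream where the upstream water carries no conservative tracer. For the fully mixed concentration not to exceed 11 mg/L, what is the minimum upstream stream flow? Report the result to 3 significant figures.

830 L/s

Set C_mix = 11: (Q·0 + 173.0·63.80) / (Q + 173.0) = 11
→ Q = 173.0·(63.80 − 11)/(11 − 0) = 830.4 L/s.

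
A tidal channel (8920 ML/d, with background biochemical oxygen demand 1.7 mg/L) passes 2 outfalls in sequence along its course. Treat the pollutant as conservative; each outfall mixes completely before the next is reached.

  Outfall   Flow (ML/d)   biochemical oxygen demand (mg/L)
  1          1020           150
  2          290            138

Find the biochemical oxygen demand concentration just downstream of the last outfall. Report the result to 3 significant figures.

After outfall 1: Q = 8920 + 1020 = 9940 ML/d; C = (8920·1.700 + 1020·150.0)/9940 = 16.92 mg/L.
After outfall 2: Q = 9940 + 290.0 = 10230 ML/d; C = (9940·16.92 + 290.0·138.0)/10230 = 20.35 mg/L.

20.4 mg/L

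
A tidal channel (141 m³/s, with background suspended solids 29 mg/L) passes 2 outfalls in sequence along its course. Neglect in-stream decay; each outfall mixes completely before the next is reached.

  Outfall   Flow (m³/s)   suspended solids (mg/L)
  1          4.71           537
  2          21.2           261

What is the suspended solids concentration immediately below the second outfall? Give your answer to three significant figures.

72.8 mg/L

Below outfall 1: Q → 145.7 m³/s, C = (141.0·29.00 + 4.710·537.0)/145.7 = 45.42 mg/L.
Below outfall 2: Q → 166.9 m³/s, C = (145.7·45.42 + 21.20·261.0)/166.9 = 72.80 mg/L.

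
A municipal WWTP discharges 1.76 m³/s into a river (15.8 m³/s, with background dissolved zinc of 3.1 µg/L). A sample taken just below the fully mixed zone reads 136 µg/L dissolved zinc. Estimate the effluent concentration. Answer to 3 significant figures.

1330 µg/L

Mass balance: 15.80·3.100 + 1.760·Cₑ = 17.56·136.0
→ Cₑ = (17.56·136.0 − 15.80·3.100) / 1.760 = 1329 µg/L.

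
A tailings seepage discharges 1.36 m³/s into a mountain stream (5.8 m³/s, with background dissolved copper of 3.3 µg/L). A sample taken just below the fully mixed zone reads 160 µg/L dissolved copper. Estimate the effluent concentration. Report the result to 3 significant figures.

Mass balance: 5.800·3.300 + 1.360·Cₑ = 7.160·160.0
→ Cₑ = (7.160·160.0 − 5.800·3.300) / 1.360 = 828.3 µg/L.

828 µg/L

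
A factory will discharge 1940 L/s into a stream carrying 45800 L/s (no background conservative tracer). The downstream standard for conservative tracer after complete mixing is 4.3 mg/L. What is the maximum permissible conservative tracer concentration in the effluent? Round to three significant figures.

At the limit, (Qr·Cr + Qe·Cₑ)/(Qr + Qe) = 4.3:
Cₑ = (47740·4.3 − 45800·0) / 1940 = 105.8 mg/L.

106 mg/L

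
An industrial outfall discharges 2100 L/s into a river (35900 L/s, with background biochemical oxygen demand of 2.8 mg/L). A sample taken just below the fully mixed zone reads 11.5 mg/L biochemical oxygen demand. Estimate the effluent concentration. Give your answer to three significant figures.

Mass balance: 35900·2.800 + 2100·Cₑ = 38000·11.50
→ Cₑ = (38000·11.50 − 35900·2.800) / 2100 = 160.2 mg/L.

160 mg/L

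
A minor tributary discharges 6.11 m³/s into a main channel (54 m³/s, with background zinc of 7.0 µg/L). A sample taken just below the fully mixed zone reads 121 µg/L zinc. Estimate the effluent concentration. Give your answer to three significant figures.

Mass balance: 54.00·7.000 + 6.110·Cₑ = 60.11·121.0
→ Cₑ = (60.11·121.0 − 54.00·7.000) / 6.110 = 1129 µg/L.

1130 µg/L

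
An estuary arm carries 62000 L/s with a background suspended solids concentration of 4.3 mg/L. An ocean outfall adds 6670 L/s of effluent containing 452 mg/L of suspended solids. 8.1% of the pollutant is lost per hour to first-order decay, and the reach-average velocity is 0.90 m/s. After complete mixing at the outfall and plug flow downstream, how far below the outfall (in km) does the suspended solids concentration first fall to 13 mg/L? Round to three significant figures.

Flow-weighted average: C = (62000·4.300 + 6670·452.0) / 68670 = 3281000/68670 = 47.79 mg/L.
8.1%/h lost → k = −ln(1 − 0.081) = 0.08447 h⁻¹.
Set 47.79·exp(−k·t) = 13 → t = ln(47.79/13)/k = 55480 s = 15.41 h.
Distance = v·t = 0.90·55480 = 49930 m = 49.93 km.

49.9 km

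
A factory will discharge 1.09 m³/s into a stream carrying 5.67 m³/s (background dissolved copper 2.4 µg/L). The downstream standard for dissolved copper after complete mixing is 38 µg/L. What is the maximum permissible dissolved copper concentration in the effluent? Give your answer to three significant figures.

At the limit, (Qr·Cr + Qe·Cₑ)/(Qr + Qe) = 38:
Cₑ = (6.760·38 − 5.670·2.400) / 1.090 = 223.2 µg/L.

223 µg/L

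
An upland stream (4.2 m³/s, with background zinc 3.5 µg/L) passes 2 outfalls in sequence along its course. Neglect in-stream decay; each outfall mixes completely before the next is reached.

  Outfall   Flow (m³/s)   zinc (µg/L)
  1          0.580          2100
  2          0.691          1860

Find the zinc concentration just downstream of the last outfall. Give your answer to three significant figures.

Below outfall 1: Q → 4.780 m³/s, C = (4.200·3.500 + 0.5800·2100)/4.780 = 257.9 µg/L.
Below outfall 2: Q → 5.471 m³/s, C = (4.780·257.9 + 0.6910·1860)/5.471 = 460.2 µg/L.

460 µg/L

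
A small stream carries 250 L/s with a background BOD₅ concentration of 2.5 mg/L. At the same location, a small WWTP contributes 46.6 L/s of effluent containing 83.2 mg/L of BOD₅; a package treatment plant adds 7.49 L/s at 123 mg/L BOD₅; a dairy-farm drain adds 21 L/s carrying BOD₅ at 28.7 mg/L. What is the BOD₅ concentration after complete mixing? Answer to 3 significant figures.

Conservation of mass: C = (250.0·2.500 + 46.60·83.20 + 7.490·123.0 + 21.00·28.70) / 325.1 = 6026/325.1 = 18.54 mg/L.

18.5 mg/L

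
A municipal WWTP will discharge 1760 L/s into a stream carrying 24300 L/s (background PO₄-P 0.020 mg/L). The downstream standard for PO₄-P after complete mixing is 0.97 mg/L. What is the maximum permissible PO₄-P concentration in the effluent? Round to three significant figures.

14.1 mg/L

At the limit, (Qr·Cr + Qe·Cₑ)/(Qr + Qe) = 0.97:
Cₑ = (26060·0.97 − 24300·0.02000) / 1760 = 14.09 mg/L.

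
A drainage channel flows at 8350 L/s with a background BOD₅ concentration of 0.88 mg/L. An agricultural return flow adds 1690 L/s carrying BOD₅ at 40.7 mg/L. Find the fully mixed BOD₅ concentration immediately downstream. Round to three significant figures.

Mass balance: C = (8350·0.8800 + 1690·40.70) / 10040 = 76130/10040 = 7.583 mg/L.

7.58 mg/L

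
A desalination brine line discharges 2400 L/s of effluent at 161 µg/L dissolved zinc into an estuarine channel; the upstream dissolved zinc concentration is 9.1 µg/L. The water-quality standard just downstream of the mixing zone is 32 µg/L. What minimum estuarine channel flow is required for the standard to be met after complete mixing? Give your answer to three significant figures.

Set C_mix = 32: (Q·9.100 + 2400·161.0) / (Q + 2400) = 32
→ Q = 2400·(161.0 − 32)/(32 − 9.100) = 13520 L/s.

13500 L/s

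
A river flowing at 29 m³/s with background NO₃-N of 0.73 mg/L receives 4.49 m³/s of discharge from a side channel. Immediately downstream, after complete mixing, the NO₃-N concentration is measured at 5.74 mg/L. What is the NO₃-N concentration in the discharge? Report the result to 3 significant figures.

38.1 mg/L

Mass balance: 29.00·0.7300 + 4.490·Cₑ = 33.49·5.740
→ Cₑ = (33.49·5.740 − 29.00·0.7300) / 4.490 = 38.10 mg/L.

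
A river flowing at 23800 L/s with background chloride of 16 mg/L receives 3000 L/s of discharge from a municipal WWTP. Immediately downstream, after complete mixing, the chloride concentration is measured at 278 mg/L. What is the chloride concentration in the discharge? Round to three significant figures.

Mass balance: 23800·16.00 + 3000·Cₑ = 26800·278.0
→ Cₑ = (26800·278.0 − 23800·16.00) / 3000 = 2357 mg/L.

2360 mg/L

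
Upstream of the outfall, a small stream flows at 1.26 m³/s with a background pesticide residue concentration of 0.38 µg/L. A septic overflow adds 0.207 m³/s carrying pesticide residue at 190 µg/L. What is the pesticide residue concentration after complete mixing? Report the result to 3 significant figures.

27.1 µg/L

After mixing, C = (1.260·0.3800 + 0.2070·190.0) / 1.467 = 39.81/1.467 = 27.14 µg/L.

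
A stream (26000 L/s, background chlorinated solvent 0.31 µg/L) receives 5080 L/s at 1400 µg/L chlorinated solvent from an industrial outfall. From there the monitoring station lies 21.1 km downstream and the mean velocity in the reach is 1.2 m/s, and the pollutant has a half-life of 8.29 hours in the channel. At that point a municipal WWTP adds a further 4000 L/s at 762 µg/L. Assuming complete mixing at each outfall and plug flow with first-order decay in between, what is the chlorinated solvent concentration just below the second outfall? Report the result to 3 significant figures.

222 µg/L

After mixing, C = (26000·0.3100 + 5080·1400) / 31080 = 7120000/31080 = 229.1 µg/L; combined flow 31080 L/s.
Travel time t = 21.1·1000 / 1.2 = 17580 s = 4.884 h.
Half-life 8.29 h → k = ln 2 / 8.29 = 0.08361 h⁻¹ = 2.007 d⁻¹.
Applying C = C₀e^(−kt): 229.1 × 0.6647 = 152.3 µg/L.
At the second outfall, C = (31080·152.3 + 4000·762.0) / (31080 + 4000) = 221.8 µg/L.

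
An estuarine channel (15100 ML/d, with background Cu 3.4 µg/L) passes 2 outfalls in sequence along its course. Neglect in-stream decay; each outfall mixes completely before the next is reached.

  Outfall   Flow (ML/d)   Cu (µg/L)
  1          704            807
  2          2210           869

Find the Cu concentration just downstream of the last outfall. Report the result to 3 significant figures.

After outfall 1: Q = 15100 + 704.0 = 15800 ML/d; C = (15100·3.400 + 704.0·807.0)/15800 = 39.20 µg/L.
After outfall 2: Q = 15800 + 2210 = 18010 ML/d; C = (15800·39.20 + 2210·869.0)/18010 = 141.0 µg/L.

141 µg/L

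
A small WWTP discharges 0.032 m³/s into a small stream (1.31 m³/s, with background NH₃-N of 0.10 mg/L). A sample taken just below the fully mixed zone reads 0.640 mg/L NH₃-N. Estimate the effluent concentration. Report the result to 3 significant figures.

Mass balance: 1.310·0.1000 + 0.03200·Cₑ = 1.342·0.6400
→ Cₑ = (1.342·0.6400 − 1.310·0.1000) / 0.03200 = 22.75 mg/L.

22.7 mg/L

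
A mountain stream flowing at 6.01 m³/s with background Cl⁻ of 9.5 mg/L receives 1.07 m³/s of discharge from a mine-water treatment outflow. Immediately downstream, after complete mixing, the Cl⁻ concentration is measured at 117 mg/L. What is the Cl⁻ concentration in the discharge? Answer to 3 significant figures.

721 mg/L

Mass balance: 6.010·9.500 + 1.070·Cₑ = 7.080·117.0
→ Cₑ = (7.080·117.0 − 6.010·9.500) / 1.070 = 720.8 mg/L.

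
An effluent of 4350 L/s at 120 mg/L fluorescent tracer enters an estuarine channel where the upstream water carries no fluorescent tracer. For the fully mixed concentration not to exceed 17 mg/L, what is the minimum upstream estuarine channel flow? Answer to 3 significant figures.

Set C_mix = 17: (Q·0 + 4350·120.0) / (Q + 4350) = 17
→ Q = 4350·(120.0 − 17)/(17 − 0) = 26360 L/s.

26400 L/s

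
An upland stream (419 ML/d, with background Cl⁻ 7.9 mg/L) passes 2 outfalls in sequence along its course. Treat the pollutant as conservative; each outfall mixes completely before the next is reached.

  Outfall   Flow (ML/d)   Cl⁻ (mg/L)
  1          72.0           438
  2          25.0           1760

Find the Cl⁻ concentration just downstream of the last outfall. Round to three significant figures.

After outfall 1: Q = 419.0 + 72.00 = 491.0 ML/d; C = (419.0·7.900 + 72.00·438.0)/491.0 = 70.97 mg/L.
After outfall 2: Q = 491.0 + 25.00 = 516.0 ML/d; C = (491.0·70.97 + 25.00·1760)/516.0 = 152.8 mg/L.

153 mg/L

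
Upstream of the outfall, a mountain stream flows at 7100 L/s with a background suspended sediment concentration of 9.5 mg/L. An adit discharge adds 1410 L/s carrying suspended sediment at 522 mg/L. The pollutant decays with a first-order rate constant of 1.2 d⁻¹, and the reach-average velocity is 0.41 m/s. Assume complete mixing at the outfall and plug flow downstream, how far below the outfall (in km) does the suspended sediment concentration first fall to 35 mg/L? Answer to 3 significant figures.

29.3 km

Mass balance: C = (7100·9.500 + 1410·522.0) / 8510 = 803500/8510 = 94.41 mg/L.
Set 94.41·exp(−k·t) = 35 → t = ln(94.41/35)/k = 71450 s = 19.85 h.
Distance = v·t = 0.41·71450 = 29290 m = 29.29 km.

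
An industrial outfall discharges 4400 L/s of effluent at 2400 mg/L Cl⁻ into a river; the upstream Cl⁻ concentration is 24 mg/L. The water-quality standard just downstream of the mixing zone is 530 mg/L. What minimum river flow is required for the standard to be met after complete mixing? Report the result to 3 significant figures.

Set C_mix = 530: (Q·24.00 + 4400·2400) / (Q + 4400) = 530
→ Q = 4400·(2400 − 530)/(530 − 24.00) = 16260 L/s.

16300 L/s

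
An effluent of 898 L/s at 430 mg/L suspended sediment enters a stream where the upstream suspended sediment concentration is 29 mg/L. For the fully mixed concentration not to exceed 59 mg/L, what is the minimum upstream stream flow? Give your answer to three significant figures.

Set C_mix = 59: (Q·29.00 + 898.0·430.0) / (Q + 898.0) = 59
→ Q = 898.0·(430.0 − 59)/(59 − 29.00) = 11110 L/s.

11100 L/s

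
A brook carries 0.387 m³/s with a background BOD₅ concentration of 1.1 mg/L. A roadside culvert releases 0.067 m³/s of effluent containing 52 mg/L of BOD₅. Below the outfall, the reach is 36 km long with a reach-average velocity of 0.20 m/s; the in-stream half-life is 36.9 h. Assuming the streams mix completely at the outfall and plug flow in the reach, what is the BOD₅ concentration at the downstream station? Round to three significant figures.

Flow-weighted average: C = (0.3870·1.100 + 0.06700·52.00) / 0.4540 = 3.910/0.4540 = 8.612 mg/L.
Travel time t = 36·1000 / 0.20 = 180000 s = 50.00 h.
Half-life 36.9 h → k = ln 2 / 36.9 = 0.01878 h⁻¹ = 0.4508 d⁻¹.
After decay, C = 8.612 × e^(−kt) = 8.612 × 0.3909 = 3.367 mg/L.

3.37 mg/L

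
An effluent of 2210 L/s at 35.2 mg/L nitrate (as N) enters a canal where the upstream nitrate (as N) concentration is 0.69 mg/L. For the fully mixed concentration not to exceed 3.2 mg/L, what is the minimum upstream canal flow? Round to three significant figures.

Set C_mix = 3.2: (Q·0.6900 + 2210·35.20) / (Q + 2210) = 3.2
→ Q = 2210·(35.20 − 3.2)/(3.2 − 0.6900) = 28180 L/s.

28200 L/s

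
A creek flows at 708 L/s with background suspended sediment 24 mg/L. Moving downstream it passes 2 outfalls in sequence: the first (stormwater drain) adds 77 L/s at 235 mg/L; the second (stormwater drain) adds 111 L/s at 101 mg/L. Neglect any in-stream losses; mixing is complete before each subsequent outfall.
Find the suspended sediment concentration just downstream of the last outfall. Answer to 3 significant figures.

Outfall 1: combined Q = 785.0 L/s; C = (708.0·24.00 + 77.00·235.0)/785.0 = 44.70 mg/L.
Outfall 2: combined Q = 896.0 L/s; C = (785.0·44.70 + 111.0·101.0)/896.0 = 51.67 mg/L.

51.7 mg/L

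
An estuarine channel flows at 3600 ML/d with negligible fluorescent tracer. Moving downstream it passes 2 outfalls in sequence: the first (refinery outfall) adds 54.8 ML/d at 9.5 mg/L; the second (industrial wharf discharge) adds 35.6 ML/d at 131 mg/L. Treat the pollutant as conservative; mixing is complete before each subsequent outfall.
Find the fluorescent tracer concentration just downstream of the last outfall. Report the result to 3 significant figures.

After outfall 1: Q = 3600 + 54.80 = 3655 ML/d; C = (3600·0 + 54.80·9.500)/3655 = 0.1424 mg/L.
After outfall 2: Q = 3655 + 35.60 = 3690 ML/d; C = (3655·0.1424 + 35.60·131.0)/3690 = 1.405 mg/L.

1.40 mg/L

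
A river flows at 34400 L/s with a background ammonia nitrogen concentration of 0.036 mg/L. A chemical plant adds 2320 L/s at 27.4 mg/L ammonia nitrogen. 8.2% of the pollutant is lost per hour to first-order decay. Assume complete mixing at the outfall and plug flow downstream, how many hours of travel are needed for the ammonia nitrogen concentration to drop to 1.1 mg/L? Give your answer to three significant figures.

Flow-weighted average: C = (34400·0.03600 + 2320·27.40) / 36720 = 64810/36720 = 1.765 mg/L.
8.2%/h lost → k = −ln(1 − 0.082) = 0.08556 h⁻¹.
1.765·exp(−k·t) = 1.1 → t = ln(1.765/1.1)/k = 19890 s = 5.526 h.

5.53 h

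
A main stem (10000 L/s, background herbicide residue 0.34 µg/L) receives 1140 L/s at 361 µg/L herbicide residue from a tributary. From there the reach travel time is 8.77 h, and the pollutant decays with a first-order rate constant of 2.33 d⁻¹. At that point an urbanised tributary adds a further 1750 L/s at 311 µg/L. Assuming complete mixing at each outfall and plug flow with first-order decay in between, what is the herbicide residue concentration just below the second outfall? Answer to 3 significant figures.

After mixing, C = (10000·0.3400 + 1140·361.0) / 11140 = 414900/11140 = 37.25 µg/L; combined flow 11140 L/s.
Applying C = C₀e^(−kt): 37.25 × 0.4268 = 15.90 µg/L.
At the second outfall, C = (11140·15.90 + 1750·311.0) / (11140 + 1750) = 55.96 µg/L.

56.0 µg/L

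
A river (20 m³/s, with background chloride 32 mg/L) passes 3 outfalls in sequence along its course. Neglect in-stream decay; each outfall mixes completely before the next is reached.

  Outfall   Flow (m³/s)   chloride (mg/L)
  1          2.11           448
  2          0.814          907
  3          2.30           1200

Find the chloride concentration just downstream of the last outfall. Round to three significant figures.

Below outfall 1: Q → 22.11 m³/s, C = (20.00·32.00 + 2.110·448.0)/22.11 = 71.70 mg/L.
Below outfall 2: Q → 22.92 m³/s, C = (22.11·71.70 + 0.8140·907.0)/22.92 = 101.4 mg/L.
Below outfall 3: Q → 25.22 m³/s, C = (22.92·101.4 + 2.300·1200)/25.22 = 201.5 mg/L.

202 mg/L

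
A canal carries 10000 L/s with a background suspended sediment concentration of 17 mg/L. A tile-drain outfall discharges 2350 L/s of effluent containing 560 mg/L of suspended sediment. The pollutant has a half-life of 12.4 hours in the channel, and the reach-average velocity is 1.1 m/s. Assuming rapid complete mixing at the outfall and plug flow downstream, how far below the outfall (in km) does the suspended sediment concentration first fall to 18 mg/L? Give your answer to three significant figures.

Flow-weighted average: C = (10000·17.00 + 2350·560.0) / 12350 = 1486000/12350 = 120.3 mg/L.
Half-life 12.4 h → k = ln 2 / 12.4 = 0.05590 h⁻¹ = 1.342 d⁻¹.
Set 120.3·exp(−k·t) = 18 → t = ln(120.3/18)/k = 122400 s = 33.99 h.
Distance = v·t = 1.1·122400 = 134600 m = 134.6 km.

135 km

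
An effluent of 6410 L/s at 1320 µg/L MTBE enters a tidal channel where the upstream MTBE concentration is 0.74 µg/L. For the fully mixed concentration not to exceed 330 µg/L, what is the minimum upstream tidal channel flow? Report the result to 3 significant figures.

Set C_mix = 330: (Q·0.7400 + 6410·1320) / (Q + 6410) = 330
→ Q = 6410·(1320 − 330)/(330 − 0.7400) = 19270 L/s.

19300 L/s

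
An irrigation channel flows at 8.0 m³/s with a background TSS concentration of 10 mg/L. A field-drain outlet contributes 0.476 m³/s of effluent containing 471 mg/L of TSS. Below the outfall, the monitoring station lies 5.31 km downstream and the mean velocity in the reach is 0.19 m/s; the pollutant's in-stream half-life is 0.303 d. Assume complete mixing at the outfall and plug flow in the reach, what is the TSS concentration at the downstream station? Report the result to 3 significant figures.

17.1 mg/L

After mixing, C = (8.000·10.00 + 0.4760·471.0) / 8.476 = 304.2/8.476 = 35.89 mg/L.
Travel time t = 5.31·1000 / 0.19 = 27950 s = 7.763 h.
Half-life 0.303 d → k = ln 2 / 0.303 = 2.288 d⁻¹.
Applying C = C₀e^(−kt): 35.89 × 0.4771 = 17.12 mg/L.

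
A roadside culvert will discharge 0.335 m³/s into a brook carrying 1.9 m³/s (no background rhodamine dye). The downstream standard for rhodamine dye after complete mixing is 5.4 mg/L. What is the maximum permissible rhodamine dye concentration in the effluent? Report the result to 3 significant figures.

At the limit, (Qr·Cr + Qe·Cₑ)/(Qr + Qe) = 5.4:
Cₑ = (2.235·5.4 − 1.900·0) / 0.3350 = 36.03 mg/L.

36.0 mg/L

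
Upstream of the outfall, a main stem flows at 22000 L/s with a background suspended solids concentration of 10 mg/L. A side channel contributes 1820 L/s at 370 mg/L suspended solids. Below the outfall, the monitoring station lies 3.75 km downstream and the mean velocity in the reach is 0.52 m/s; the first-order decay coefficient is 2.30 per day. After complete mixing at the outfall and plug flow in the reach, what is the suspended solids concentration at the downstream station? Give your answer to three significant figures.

31.0 mg/L

Mass balance: C = (22000·10.00 + 1820·370.0) / 23820 = 893400/23820 = 37.51 mg/L.
Travel time t = 3.75·1000 / 0.52 = 7212 s = 2.003 h.
Decay over the reach: 37.51·exp(−kt) = 37.51·0.8253 = 30.96 mg/L.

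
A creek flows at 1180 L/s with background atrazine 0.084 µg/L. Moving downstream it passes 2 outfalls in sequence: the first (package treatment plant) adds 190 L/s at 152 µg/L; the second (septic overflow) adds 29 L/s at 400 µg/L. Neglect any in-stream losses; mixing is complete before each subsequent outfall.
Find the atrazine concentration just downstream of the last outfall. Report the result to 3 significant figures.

29.0 µg/L

Below outfall 1: Q → 1370 L/s, C = (1180·0.08400 + 190.0·152.0)/1370 = 21.15 µg/L.
Below outfall 2: Q → 1399 L/s, C = (1370·21.15 + 29.00·400.0)/1399 = 29.01 µg/L.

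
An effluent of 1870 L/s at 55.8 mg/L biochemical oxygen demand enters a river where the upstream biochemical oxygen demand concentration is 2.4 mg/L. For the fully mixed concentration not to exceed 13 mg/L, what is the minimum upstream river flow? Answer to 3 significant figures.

Set C_mix = 13: (Q·2.400 + 1870·55.80) / (Q + 1870) = 13
→ Q = 1870·(55.80 − 13)/(13 − 2.400) = 7551 L/s.

7550 L/s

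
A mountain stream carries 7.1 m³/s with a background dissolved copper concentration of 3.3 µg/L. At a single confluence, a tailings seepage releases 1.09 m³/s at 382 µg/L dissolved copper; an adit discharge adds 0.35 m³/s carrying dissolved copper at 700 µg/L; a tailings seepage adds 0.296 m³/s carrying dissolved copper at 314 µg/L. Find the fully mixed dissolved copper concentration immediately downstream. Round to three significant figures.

88.0 µg/L

After mixing, C = (7.100·3.300 + 1.090·382.0 + 0.3500·700.0 + 0.2960·314.0) / 8.836 = 777.8/8.836 = 88.02 µg/L.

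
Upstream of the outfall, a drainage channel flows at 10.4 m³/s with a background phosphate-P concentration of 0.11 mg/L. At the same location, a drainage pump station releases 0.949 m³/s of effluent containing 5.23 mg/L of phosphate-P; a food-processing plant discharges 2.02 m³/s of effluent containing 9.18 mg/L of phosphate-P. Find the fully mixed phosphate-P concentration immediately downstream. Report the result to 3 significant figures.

1.84 mg/L

After mixing, C = (10.40·0.1100 + 0.9490·5.230 + 2.020·9.180) / 13.37 = 24.65/13.37 = 1.844 mg/L.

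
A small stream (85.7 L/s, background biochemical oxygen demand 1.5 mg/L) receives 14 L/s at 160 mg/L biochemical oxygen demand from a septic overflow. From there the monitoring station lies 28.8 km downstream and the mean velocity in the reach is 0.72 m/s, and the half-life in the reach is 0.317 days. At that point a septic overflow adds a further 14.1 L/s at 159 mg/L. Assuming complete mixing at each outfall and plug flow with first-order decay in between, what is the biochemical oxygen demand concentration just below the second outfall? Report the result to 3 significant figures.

Mixed concentration C = ΣQC/ΣQ = (85.70·1.500 + 14.00·160.0) / 99.70 = 2369/99.70 = 23.76 mg/L; combined flow 99.70 L/s.
Travel time t = 28.8·1000 / 0.72 = 40000 s = 11.11 h.
Half-life 0.317 d → k = ln 2 / 0.317 = 2.187 d⁻¹.
After decay, C = 23.76 × e^(−kt) = 23.76 × 0.3634 = 8.633 mg/L.
Second outfall: C = (99.70·8.633 + 14.10·159.0)/113.8 = 27.26 mg/L.

27.3 mg/L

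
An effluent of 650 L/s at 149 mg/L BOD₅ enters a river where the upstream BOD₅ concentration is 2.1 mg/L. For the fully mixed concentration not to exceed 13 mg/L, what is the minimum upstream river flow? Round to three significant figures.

Set C_mix = 13: (Q·2.100 + 650.0·149.0) / (Q + 650.0) = 13
→ Q = 650.0·(149.0 − 13)/(13 − 2.100) = 8110 L/s.

8110 L/s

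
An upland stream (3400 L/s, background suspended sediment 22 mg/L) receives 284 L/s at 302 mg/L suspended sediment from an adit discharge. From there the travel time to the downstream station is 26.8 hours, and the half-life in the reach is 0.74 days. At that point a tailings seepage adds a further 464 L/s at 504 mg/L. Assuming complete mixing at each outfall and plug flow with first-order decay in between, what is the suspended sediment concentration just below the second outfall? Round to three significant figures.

Mixed concentration C = ΣQC/ΣQ = (3400·22.00 + 284.0·302.0) / 3684 = 160600/3684 = 43.59 mg/L; combined flow 3684 L/s.
Half-life 0.74 d → k = ln 2 / 0.74 = 0.9367 d⁻¹.
Applying C = C₀e^(−kt): 43.59 × 0.3514 = 15.31 mg/L.
Second outfall: C = (3684·15.31 + 464.0·504.0)/4148 = 69.98 mg/L.

70.0 mg/L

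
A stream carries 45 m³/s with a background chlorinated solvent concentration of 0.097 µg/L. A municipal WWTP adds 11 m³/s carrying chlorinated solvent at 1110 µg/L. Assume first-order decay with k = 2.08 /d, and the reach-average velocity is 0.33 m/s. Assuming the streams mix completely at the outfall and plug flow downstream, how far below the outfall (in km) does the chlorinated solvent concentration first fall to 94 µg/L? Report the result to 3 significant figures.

11.5 km

Mass balance: C = (45.00·0.09700 + 11.00·1110) / 56.00 = 12210/56.00 = 218.1 µg/L.
Set 218.1·exp(−k·t) = 94 → t = ln(218.1/94)/k = 34960 s = 9.712 h.
Distance = v·t = 0.33·34960 = 11540 m = 11.54 km.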